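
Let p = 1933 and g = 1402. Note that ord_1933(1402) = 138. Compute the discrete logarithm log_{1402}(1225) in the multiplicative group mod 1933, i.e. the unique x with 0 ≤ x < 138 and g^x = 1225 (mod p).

Baby-step giant-step with m = ceil(sqrt(138)) = 12.
Baby table (1402^j mod 1933 for j=0..11):
  0:1  1:1402  2:1676  3:1157  4:327  5:333  6:1013  7:1404
  8:614  9:643  10:708  11:987
Giant step factor: 1402^(-12) ≡ 449 (mod 1933).
Scan 1225·449^i mod 1933 for i = 0, 1, …:
  i=0: 1225   i=1: 1053   i=2: 1145   i=3: 1860
  i=4: 84   i=5: 989   i=6: 1404
Match at i=6, j=7: x = 6·12 + 7 = 79.

79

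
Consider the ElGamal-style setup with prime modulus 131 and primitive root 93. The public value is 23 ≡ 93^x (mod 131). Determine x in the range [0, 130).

53

Baby-step giant-step with m = ceil(sqrt(130)) = 12.
Baby table (93^j mod 131 for j=0..11):
  0:1  1:93  2:3  3:17  4:9  5:51  6:27  7:22
  8:81  9:66  10:112  11:67
Giant step factor: 93^(-12) ≡ 108 (mod 131).
Scan 23·108^i mod 131 for i = 0, 1, …:
  i=0: 23   i=1: 126   i=2: 115   i=3: 106
  i=4: 51
Match at i=4, j=5: x = 4·12 + 5 = 53.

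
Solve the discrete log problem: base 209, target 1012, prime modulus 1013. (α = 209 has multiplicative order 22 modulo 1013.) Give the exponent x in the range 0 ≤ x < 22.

11

Successive powers of 209 modulo 1013:
  209^0=1  209^1=209  209^2=122  209^3=173  209^4=702  209^5=846
  209^6=552  209^7=899  209^8=486  209^9=274  209^10=538  209^11=1012
So 209^11 ≡ 1012 (mod 1013), giving x = 11.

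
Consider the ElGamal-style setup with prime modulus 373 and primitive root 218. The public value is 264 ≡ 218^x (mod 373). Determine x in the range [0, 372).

Baby-step giant-step with m = ceil(sqrt(372)) = 20.
Baby table (218^j mod 373 for j=0..19):
  0:1  1:218  2:153  3:157  4:283  5:149  6:31  7:44
  8:267  9:18  10:194  11:143  12:215  13:245  14:71  15:185
  16:46  17:330  18:324  19:135
Giant step factor: 218^(-20) ≡ 252 (mod 373).
Scan 264·252^i mod 373 for i = 0, 1, …:
  i=0: 264   i=1: 134   i=2: 198   i=3: 287
  i=4: 335   i=5: 122   i=6: 158   i=7: 278
  i=8: 305   i=9: 22     …   i=14: 321
  i=15: 324
Match at i=15, j=18: x = 15·20 + 18 = 318.

318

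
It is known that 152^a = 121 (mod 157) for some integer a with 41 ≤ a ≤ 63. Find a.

Compute 152^41 mod 157 = 72, then multiply by 152 repeatedly:
  152^41=72  152^42=111  152^43=73  152^44=106  152^45=98
  152^46=138  152^47=95  152^48=153  152^49=20  152^50=57
  152^51=29  152^52=12  152^53=97  152^54=143  152^55=70
  152^56=121
Found 121 at exponent 56.

56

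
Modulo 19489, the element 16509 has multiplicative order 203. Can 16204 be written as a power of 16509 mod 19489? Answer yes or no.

16204 ∈ ⟨16509⟩ iff 16204^203 ≡ 1 (mod 19489), since |⟨16509⟩| = 203.
16204^203 mod 19489 = 1.
Since 1 = 1, 16204 lies in the subgroup.

yes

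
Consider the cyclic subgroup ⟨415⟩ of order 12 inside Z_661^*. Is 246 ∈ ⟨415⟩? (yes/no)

yes

⟨415⟩ has order 12; its elements mod 661 are {1, 106, 246, 296, 297, 309, 352, 364, 365, 415, 555, 660}.
246 is in this set.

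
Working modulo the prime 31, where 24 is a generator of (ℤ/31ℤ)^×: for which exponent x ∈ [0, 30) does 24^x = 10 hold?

Successive powers of 24 modulo 31:
  24^0=1  24^1=24  24^2=18  24^3=29  24^4=14  24^5=26
  24^6=4  24^7=3  24^8=10
So 24^8 ≡ 10 (mod 31), giving x = 8.

8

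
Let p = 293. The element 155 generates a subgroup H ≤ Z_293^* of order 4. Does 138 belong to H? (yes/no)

yes

138 ∈ ⟨155⟩ iff 138^4 ≡ 1 (mod 293), since |⟨155⟩| = 4.
138^4 mod 293 = 1.
Since 1 = 1, 138 lies in the subgroup.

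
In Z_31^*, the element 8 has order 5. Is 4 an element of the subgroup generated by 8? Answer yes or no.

yes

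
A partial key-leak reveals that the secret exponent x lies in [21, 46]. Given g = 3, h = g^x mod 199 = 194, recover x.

39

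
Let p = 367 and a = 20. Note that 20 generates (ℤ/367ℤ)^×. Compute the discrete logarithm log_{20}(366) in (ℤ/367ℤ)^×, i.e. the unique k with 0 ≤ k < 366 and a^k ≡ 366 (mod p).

183

Baby-step giant-step with m = ceil(sqrt(366)) = 20.
Baby table (20^j mod 367 for j=0..19):
  0:1  1:20  2:33  3:293  4:355  5:127  6:338  7:154
  8:144  9:311  10:348  11:354  12:107  13:305  14:228  15:156
  16:184  17:10  18:200  19:330
Giant step factor: 20^(-20) ≡ 61 (mod 367).
Scan 366·61^i mod 367 for i = 0, 1, …:
  i=0: 366   i=1: 306   i=2: 316   i=3: 192
  i=4: 335   i=5: 250   i=6: 203   i=7: 272
  i=8: 77   i=9: 293
Match at i=9, j=3: k = 9·20 + 3 = 183.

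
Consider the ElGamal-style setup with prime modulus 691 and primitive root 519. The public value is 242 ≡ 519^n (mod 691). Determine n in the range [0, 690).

679

Baby-step giant-step with m = ceil(sqrt(690)) = 27.
Baby table (519^j mod 691 for j=0..26):
  0:1  1:519  2:562  3:76  4:57  5:561  6:248  7:186
  8:485  9:191  10:316  11:237  12:5  13:522  14:46  15:380
  16:285  17:41  18:549  19:239  20:352  21:264  22:198  23:494
  24:25  25:537  26:230
Giant step factor: 519^(-27) ≡ 687 (mod 691).
Scan 242·687^i mod 691 for i = 0, 1, …:
  i=0: 242   i=1: 414   i=2: 417   i=3: 405
  i=4: 453   i=5: 261   i=6: 338   i=7: 30
  i=8: 571   i=9: 480     …   i=24: 504
  i=25: 57
Match at i=25, j=4: n = 25·27 + 4 = 679.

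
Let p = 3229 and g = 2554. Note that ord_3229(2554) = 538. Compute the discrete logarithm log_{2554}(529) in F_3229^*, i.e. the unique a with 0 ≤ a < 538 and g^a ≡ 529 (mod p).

42

Baby-step giant-step with m = ceil(sqrt(538)) = 24.
Baby table (2554^j mod 3229 for j=0..23):
  0:1  1:2554  2:336  3:2459  4:3110  5:2829  6:1993  7:1218
  8:1245  9:2394  10:1779  11:363  12:379  13:2495  14:1413  15:2009
  16:105  17:163  18:2990  19:3104  20:421  21:3206  22:2609  23:1959
Giant step factor: 2554^(-24) ≡ 848 (mod 3229).
Scan 529·848^i mod 3229 for i = 0, 1, …:
  i=0: 529   i=1: 2990
Match at i=1, j=18: a = 1·24 + 18 = 42.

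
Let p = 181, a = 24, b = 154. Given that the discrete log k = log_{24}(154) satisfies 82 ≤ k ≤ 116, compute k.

102

Compute 24^82 mod 181 = 20, then multiply by 24 repeatedly:
  24^82=20  24^83=118  24^84=117  24^85=93  24^86=60
  24^87=173  24^88=170  24^89=98  24^90=180  24^91=157
  24^92=148  24^93=113  24^94=178  24^95=109  24^96=82
  24^97=158  24^98=172  24^99=146  24^100=65  24^101=112
  24^102=154
Found 154 at exponent 102.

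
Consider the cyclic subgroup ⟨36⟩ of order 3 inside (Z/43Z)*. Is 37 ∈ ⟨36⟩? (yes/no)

37 ∈ ⟨36⟩ iff 37^3 ≡ 1 (mod 43), since |⟨36⟩| = 3.
37^3 mod 43 = 42.
Since 42 ≠ 1, 37 does not lie in the subgroup.

no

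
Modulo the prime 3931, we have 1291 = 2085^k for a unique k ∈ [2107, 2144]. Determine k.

2111

Compute 2085^2107 mod 3931 = 1358, then multiply by 2085 repeatedly:
  2085^2107=1358  2085^2108=1110  2085^2109=2922  2085^2110=3251  2085^2111=1291
Found 1291 at exponent 2111.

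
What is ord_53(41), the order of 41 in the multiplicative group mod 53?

52

The order of 41 must divide p − 1 = 52 = 2^2 · 13.
Divisors: 1, 2, 4, 13, 26, 52.
Check each in increasing order: 41^1 ≡ 41;  41^2 ≡ 38;  41^4 ≡ 13;  41^13 ≡ 30;  41^26 ≡ 52;  41^52 ≡ 1.
Smallest exponent giving 1 is 52.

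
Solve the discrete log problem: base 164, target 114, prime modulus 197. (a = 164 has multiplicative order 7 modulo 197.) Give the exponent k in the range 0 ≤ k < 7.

Successive powers of 164 modulo 197:
  164^0=1  164^1=164  164^2=104  164^3=114
So 164^3 ≡ 114 (mod 197), giving k = 3.

3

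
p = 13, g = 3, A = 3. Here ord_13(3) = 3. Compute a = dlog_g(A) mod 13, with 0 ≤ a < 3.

1

Successive powers of 3 modulo 13:
  3^0=1  3^1=3
So 3^1 ≡ 3 (mod 13), giving a = 1.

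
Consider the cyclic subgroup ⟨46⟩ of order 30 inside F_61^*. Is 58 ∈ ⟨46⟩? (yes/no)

yes

58 ∈ ⟨46⟩ iff 58^30 ≡ 1 (mod 61), since |⟨46⟩| = 30.
58^30 mod 61 = 1.
Since 1 = 1, 58 lies in the subgroup.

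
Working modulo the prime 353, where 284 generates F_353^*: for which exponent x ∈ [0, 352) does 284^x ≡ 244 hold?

172

Baby-step giant-step with m = ceil(sqrt(352)) = 19.
Baby table (284^j mod 353 for j=0..18):
  0:1  1:284  2:172  3:134  4:285  5:103  6:306  7:66
  8:35  9:56  10:19  11:101  12:91  13:75  14:120  15:192
  16:166  17:195  18:312
Giant step factor: 284^(-19) ≡ 212 (mod 353).
Scan 244·212^i mod 353 for i = 0, 1, …:
  i=0: 244   i=1: 190   i=2: 38   i=3: 290
  i=4: 58   i=5: 294   i=6: 200   i=7: 40
  i=8: 8   i=9: 284
Match at i=9, j=1: x = 9·19 + 1 = 172.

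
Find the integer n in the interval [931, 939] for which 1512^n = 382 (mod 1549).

932

Compute 1512^931 mod 1549 = 199, then multiply by 1512 repeatedly:
  1512^931=199  1512^932=382
Found 382 at exponent 932.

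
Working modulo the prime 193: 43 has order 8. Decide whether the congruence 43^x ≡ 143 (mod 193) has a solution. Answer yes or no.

no

143 ∈ ⟨43⟩ iff 143^8 ≡ 1 (mod 193), since |⟨43⟩| = 8.
143^8 mod 193 = 192.
Since 192 ≠ 1, 143 does not lie in the subgroup.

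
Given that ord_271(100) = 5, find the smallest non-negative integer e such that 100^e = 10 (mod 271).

Successive powers of 100 modulo 271:
  100^0=1  100^1=100  100^2=244  100^3=10
So 100^3 ≡ 10 (mod 271), giving e = 3.

3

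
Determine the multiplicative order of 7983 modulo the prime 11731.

3910

The order of 7983 must divide p − 1 = 11730 = 2 · 3 · 5 · 17 · 23.
Divisors: 1, 2, 3, 5, 6, 10, 15, 17, 23, 30, 34, 46, 51, 69, 85, 102, 115, 138, 170, 230, 255, 345, 391, 510, 690, 782, 1173, 1955, 2346, 3910, 5865, 11730.
Check each in increasing order: 7983^1 ≡ 7983;  7983^2 ≡ 5497;  7983^3 ≡ 8611;  7983^5 ≡ 82;  7983^6 ≡ 9401;  7983^10 ≡ 6724;  7983^15 ≡ 11;  7983^17 ≡ 1812;  7983^23 ≡ 1200;  7983^30 ≡ 121;  7983^34 ≡ 10395;  7983^46 ≡ 8818;  7983^51 ≡ 7485;  7983^69 ≡ 238;  7983^85 ≡ 6583;  7983^102 ≡ 9700;  7983^115 ≡ 10566;  7983^138 ≡ 9720;  7983^170 ≡ 1575;  7983^230 ≡ 8160;  7983^255 ≡ 9752;  7983^345 ≡ 7441;  7983^391 ≡ 3255;  7983^510 ≡ 10018;  7983^690 ≡ 9892;  7983^782 ≡ 1932;  7983^1173 ≡ 844;  7983^1955 ≡ 11730;  7983^2346 ≡ 8476;  7983^3910 ≡ 1.
Smallest exponent giving 1 is 3910.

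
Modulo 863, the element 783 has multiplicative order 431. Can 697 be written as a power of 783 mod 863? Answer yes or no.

yes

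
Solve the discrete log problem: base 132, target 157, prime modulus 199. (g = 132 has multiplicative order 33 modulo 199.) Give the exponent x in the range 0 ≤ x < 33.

Successive powers of 132 modulo 199:
  132^0=1  132^1=132  132^2=111  132^3=125  132^4=182  132^5=144
  132^6=103  132^7=64  132^8=90  132^9=139  132^10=40  132^11=106
  132^12=62  132^13=25  132^14=116  132^15=188  132^16=140  132^17=172
  132^18=18  132^19=187  132^20=8  132^21=61  132^22=92  132^23=5
  132^24=63  132^25=157
So 132^25 ≡ 157 (mod 199), giving x = 25.

25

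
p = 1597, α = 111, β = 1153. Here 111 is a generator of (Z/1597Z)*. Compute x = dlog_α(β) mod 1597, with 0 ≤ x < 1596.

265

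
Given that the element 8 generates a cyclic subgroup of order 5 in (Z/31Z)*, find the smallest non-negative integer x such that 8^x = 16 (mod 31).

Successive powers of 8 modulo 31:
  8^0=1  8^1=8  8^2=2  8^3=16
So 8^3 ≡ 16 (mod 31), giving x = 3.

3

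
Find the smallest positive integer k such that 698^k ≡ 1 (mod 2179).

The order of 698 must divide p − 1 = 2178 = 2 · 3^2 · 11^2.
Divisors: 1, 2, 3, 6, 9, 11, 18, 22, 33, 66, 99, 121, 198, 242, 363, 726, 1089, 2178.
Check each in increasing order: 698^1 ≡ 698;  698^2 ≡ 1287;  698^3 ≡ 578;  698^6 ≡ 697;  698^9 ≡ 1930;  698^11 ≡ 2029;  698^18 ≡ 989;  698^22 ≡ 710;  698^33 ≡ 271;  698^66 ≡ 1534;  698^99 ≡ 1704;  698^121 ≡ 495;  698^198 ≡ 1188;  698^242 ≡ 977;  698^363 ≡ 2056;  698^726 ≡ 2055;  698^1089 ≡ 2178;  698^2178 ≡ 1.
Smallest exponent giving 1 is 2178.

2178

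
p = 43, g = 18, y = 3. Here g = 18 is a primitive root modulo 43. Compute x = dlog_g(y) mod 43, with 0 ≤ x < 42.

Successive powers of 18 modulo 43:
  18^0=1  18^1=18  18^2=23  18^3=27  18^4=13  18^5=19
  18^6=41  18^7=7  18^8=40  18^9=32  18^10=17  18^11=5
  18^12=4  18^13=29  18^14=6  18^15=22  18^16=9  18^17=33
  18^18=35  18^19=28  18^20=31  18^21=42  18^22=25  18^23=20
  18^24=16  18^25=30  18^26=24  18^27=2  18^28=36  18^29=3
So 18^29 ≡ 3 (mod 43), giving x = 29.

29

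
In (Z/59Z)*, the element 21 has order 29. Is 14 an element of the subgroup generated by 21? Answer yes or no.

14 ∈ ⟨21⟩ iff 14^29 ≡ 1 (mod 59), since |⟨21⟩| = 29.
14^29 mod 59 = 58.
Since 58 ≠ 1, 14 does not lie in the subgroup.

no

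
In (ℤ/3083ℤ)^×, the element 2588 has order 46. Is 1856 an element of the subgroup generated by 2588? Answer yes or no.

1856 ∈ ⟨2588⟩ iff 1856^46 ≡ 1 (mod 3083), since |⟨2588⟩| = 46.
1856^46 mod 3083 = 2814.
Since 2814 ≠ 1, 1856 does not lie in the subgroup.

no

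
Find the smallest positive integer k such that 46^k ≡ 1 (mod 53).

The order of 46 must divide p − 1 = 52 = 2^2 · 13.
Divisors: 1, 2, 4, 13, 26, 52.
Check each in increasing order: 46^1 ≡ 46;  46^2 ≡ 49;  46^4 ≡ 16;  46^13 ≡ 1.
Smallest exponent giving 1 is 13.

13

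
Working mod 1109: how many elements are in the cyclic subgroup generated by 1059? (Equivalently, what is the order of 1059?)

The order of 1059 must divide p − 1 = 1108 = 2^2 · 277.
Divisors: 1, 2, 4, 277, 554, 1108.
Check each in increasing order: 1059^1 ≡ 1059;  1059^2 ≡ 282;  1059^4 ≡ 785;  1059^277 ≡ 755;  1059^554 ≡ 1108;  1059^1108 ≡ 1.
Smallest exponent giving 1 is 1108.

1108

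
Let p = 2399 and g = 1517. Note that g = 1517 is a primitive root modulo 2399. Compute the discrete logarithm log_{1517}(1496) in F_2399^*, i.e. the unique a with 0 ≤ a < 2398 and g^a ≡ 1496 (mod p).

Baby-step giant-step with m = ceil(sqrt(2398)) = 49.
Baby table (1517^j mod 2399 for j=0..48):
  0:1  1:1517  2:648  3:1825  4:79  5:2292  6:813  7:235
  8:1443  9:1143  10:1853  11:1772  12:1244  13:1534  14:48  15:846
  16:2316  17:1236  18:1393  19:2061  20:640  21:1684  22:2092  23:2086
  24:181  25:1091  26:2136  27:1662  28:2304  29:2224  30:814  31:1752
  32:2091  33:569  34:1932  35:1665  36:2057  37:1769  38:1491  39:1989
  40:1770  41:609  42:238  43:1196  44:688  45:131  46:2009  47:923
  48:1574
Giant step factor: 1517^(-49) ≡ 634 (mod 2399).
Scan 1496·634^i mod 2399 for i = 0, 1, …:
  i=0: 1496   i=1: 859   i=2: 33   i=3: 1730
  i=4: 477   i=5: 144   i=6: 134   i=7: 991
  i=8: 2155   i=9: 1239     …   i=41: 963
  i=42: 1196
Match at i=42, j=43: a = 42·49 + 43 = 2101.

2101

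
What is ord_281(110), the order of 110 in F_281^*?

The order of 110 must divide p − 1 = 280 = 2^3 · 5 · 7.
Divisors: 1, 2, 4, 5, 7, 8, 10, 14, 20, 28, 35, 40, 56, 70, 140, 280.
Check each in increasing order: 110^1 ≡ 110;  110^2 ≡ 17;  110^4 ≡ 8;  110^5 ≡ 37;  110^7 ≡ 67;  110^8 ≡ 64;  110^10 ≡ 245;  110^14 ≡ 274;  110^20 ≡ 172;  110^28 ≡ 49;  110^35 ≡ 192;  110^40 ≡ 79;  110^56 ≡ 153;  110^70 ≡ 53;  110^140 ≡ 280;  110^280 ≡ 1.
Smallest exponent giving 1 is 280.

280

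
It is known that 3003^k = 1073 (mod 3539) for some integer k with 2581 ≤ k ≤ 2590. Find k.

2581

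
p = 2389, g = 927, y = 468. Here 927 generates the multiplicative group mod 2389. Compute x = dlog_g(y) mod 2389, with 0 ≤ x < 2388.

1636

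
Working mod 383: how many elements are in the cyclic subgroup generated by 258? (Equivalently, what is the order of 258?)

191

The order of 258 must divide p − 1 = 382 = 2 · 191.
Divisors: 1, 2, 191, 382.
Check each in increasing order: 258^1 ≡ 258;  258^2 ≡ 305;  258^191 ≡ 1.
Smallest exponent giving 1 is 191.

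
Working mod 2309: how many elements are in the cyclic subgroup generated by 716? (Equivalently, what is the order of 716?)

The order of 716 must divide p − 1 = 2308 = 2^2 · 577.
Divisors: 1, 2, 4, 577, 1154, 2308.
Check each in increasing order: 716^1 ≡ 716;  716^2 ≡ 58;  716^4 ≡ 1055;  716^577 ≡ 2308;  716^1154 ≡ 1.
Smallest exponent giving 1 is 1154.

1154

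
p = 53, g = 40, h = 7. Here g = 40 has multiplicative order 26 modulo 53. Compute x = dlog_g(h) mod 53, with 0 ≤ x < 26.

19

Successive powers of 40 modulo 53:
  40^0=1  40^1=40  40^2=10  40^3=29  40^4=47  40^5=25
  40^6=46  40^7=38  40^8=36  40^9=9  40^10=42  40^11=37
  40^12=49  40^13=52  40^14=13  40^15=43  40^16=24  40^17=6
  40^18=28  40^19=7
So 40^19 ≡ 7 (mod 53), giving x = 19.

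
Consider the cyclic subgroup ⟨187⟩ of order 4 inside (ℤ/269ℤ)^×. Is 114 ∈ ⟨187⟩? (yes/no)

no

114 ∈ ⟨187⟩ iff 114^4 ≡ 1 (mod 269), since |⟨187⟩| = 4.
114^4 mod 269 = 62.
Since 62 ≠ 1, 114 does not lie in the subgroup.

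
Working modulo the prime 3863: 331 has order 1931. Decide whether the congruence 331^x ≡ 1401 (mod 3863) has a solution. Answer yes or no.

1401 ∈ ⟨331⟩ iff 1401^1931 ≡ 1 (mod 3863), since |⟨331⟩| = 1931.
1401^1931 mod 3863 = 3862.
Since 3862 ≠ 1, 1401 does not lie in the subgroup.

no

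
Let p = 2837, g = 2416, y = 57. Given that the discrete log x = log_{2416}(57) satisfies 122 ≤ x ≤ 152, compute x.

Compute 2416^122 mod 2837 = 2002, then multiply by 2416 repeatedly:
  2416^122=2002  2416^123=2584  2416^124=1544  2416^125=2486  2416^126=247
  2416^127=982  2416^128=780  2416^129=712  2416^130=970  2416^131=158
  2416^132=1570  2416^133=51  2416^134=1225  2416^135=609  2416^136=1778
  2416^137=430  2416^138=538  2416^139=462  2416^140=1251  2416^141=1011
  2416^142=2756  2416^143=57
Found 57 at exponent 143.

143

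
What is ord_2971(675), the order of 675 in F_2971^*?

2970

The order of 675 must divide p − 1 = 2970 = 2 · 3^3 · 5 · 11.
Divisors: 1, 2, 3, 5, 6, 9, 10, 11, 15, 18, 22, 27, 30, 33, 45, 54, 55, 66, 90, 99, 110, 135, 165, 198, 270, 297, 330, 495, 594, 990, 1485, 2970.
Check each in increasing order: 675^1 ≡ 675;  675^2 ≡ 1062;  675^3 ≡ 839;  675^5 ≡ 2689;  675^6 ≡ 2765;  675^9 ≡ 2455;  675^10 ≡ 2278;  675^11 ≡ 1643;  675^15 ≡ 2311;  675^18 ≡ 1837;  675^22 ≡ 1781;  675^27 ≡ 2828;  675^30 ≡ 1834;  675^33 ≡ 2719;  675^45 ≡ 1728;  675^54 ≡ 2623;  675^55 ≡ 2780;  675^66 ≡ 1113;  675^90 ≡ 129;  675^99 ≡ 1769;  675^110 ≡ 829;  675^135 ≡ 87;  675^165 ≡ 2095;  675^198 ≡ 898;  675^270 ≡ 1627;  675^297 ≡ 2048;  675^330 ≡ 858;  675^495 ≡ 55;  675^594 ≡ 2223;  675^990 ≡ 54;  675^1485 ≡ 2970;  675^2970 ≡ 1.
Smallest exponent giving 1 is 2970.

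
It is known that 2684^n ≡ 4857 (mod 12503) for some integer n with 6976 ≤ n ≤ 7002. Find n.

7001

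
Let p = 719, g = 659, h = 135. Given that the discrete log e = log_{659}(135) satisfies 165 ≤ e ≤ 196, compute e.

196

Compute 659^165 mod 719 = 213, then multiply by 659 repeatedly:
  659^165=213  659^166=162  659^167=346  659^168=91  659^169=292
  659^170=455  659^171=22  659^172=118  659^173=110  659^174=590
  659^175=550  659^176=74  659^177=593  659^178=370  659^179=89
  659^180=412  659^181=445  659^182=622  659^183=68  659^184=234
  659^185=340  659^186=451  659^187=262  659^188=98  659^189=591
  659^190=490  659^191=79  659^192=293  659^193=395  659^194=27
  659^195=537  659^196=135
Found 135 at exponent 196.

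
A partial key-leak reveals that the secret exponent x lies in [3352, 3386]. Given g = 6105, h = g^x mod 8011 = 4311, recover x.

3376

Compute 6105^3352 mod 8011 = 3950, then multiply by 6105 repeatedly:
  6105^3352=3950  6105^3353=1640  6105^3354=6461  6105^3355=6252  6105^3356=4056
  6105^3357=7890  6105^3358=6318  6105^3359=6436  6105^3360=5836  6105^3361=3863
  6105^3362=7242  6105^3363=7712  6105^3364=1113  6105^3365=1537  6105^3366=2504
  6105^3367=1932  6105^3368=2668  6105^3369=1777  6105^3370=1691  6105^3371=5387
  6105^3372=2480  6105^3373=7621  6105^3374=6328  6105^3375=3398  6105^3376=4311
Found 4311 at exponent 3376.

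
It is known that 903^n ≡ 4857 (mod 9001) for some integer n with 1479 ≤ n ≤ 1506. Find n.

Compute 903^1479 mod 9001 = 2501, then multiply by 903 repeatedly:
  903^1479=2501  903^1480=8153  903^1481=8342  903^1482=7990  903^1483=5169
  903^1484=5089  903^1485=4857
Found 4857 at exponent 1485.

1485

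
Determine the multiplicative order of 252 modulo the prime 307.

153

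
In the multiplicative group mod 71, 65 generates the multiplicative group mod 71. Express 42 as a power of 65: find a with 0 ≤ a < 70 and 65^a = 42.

59

Baby-step giant-step with m = ceil(sqrt(70)) = 9.
Baby table (65^j mod 71 for j=0..8):
  0:1  1:65  2:36  3:68  4:18  5:34  6:9  7:17
  8:40
Giant step factor: 65^(-9) ≡ 21 (mod 71).
Scan 42·21^i mod 71 for i = 0, 1, …:
  i=0: 42   i=1: 30   i=2: 62   i=3: 24
  i=4: 7   i=5: 5   i=6: 34
Match at i=6, j=5: a = 6·9 + 5 = 59.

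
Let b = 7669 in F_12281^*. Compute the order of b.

1228

The order of 7669 must divide p − 1 = 12280 = 2^3 · 5 · 307.
Divisors: 1, 2, 4, 5, 8, 10, 20, 40, 307, 614, 1228, 1535, 2456, 3070, 6140, 12280.
Check each in increasing order: 7669^1 ≡ 7669;  7669^2 ≡ 12133;  7669^4 ≡ 9623;  7669^5 ≡ 2258;  7669^8 ≡ 3389;  7669^10 ≡ 1949;  7669^20 ≡ 3772;  7669^40 ≡ 6586;  7669^307 ≡ 6760;  7669^614 ≡ 12280;  7669^1228 ≡ 1.
Smallest exponent giving 1 is 1228.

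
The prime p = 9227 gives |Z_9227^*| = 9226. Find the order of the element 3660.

9226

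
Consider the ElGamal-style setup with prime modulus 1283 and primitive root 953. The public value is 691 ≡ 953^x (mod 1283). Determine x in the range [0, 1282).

Baby-step giant-step with m = ceil(sqrt(1282)) = 36.
Baby table (953^j mod 1283 for j=0..35):
  0:1  1:953  2:1128  3:1113  4:931  5:690  6:674  7:822
  8:736  9:890  10:107  11:614  12:94  13:1055  14:826  15:699
  16:270  17:710  18:489  19:288  20:1185  21:265  22:1077  23:1264
  24:1138  25:379  26:664  27:273  28:1003  29:24  30:1061  31:129
  32:1052  33:533  34:1164  35:780
Giant step factor: 953^(-36) ≡ 1198 (mod 1283).
Scan 691·1198^i mod 1283 for i = 0, 1, …:
  i=0: 691   i=1: 283   i=2: 322   i=3: 856
  i=4: 371   i=5: 540   i=6: 288
Match at i=6, j=19: x = 6·36 + 19 = 235.

235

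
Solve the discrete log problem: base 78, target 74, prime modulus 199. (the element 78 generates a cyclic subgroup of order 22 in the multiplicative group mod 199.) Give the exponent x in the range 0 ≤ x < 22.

Successive powers of 78 modulo 199:
  78^0=1  78^1=78  78^2=114  78^3=136  78^4=61  78^5=181
  78^6=188  78^7=137  78^8=139  78^9=96  78^10=125  78^11=198
  78^12=121  78^13=85  78^14=63  78^15=138  78^16=18  78^17=11
  78^18=62  78^19=60  78^20=103  78^21=74
So 78^21 ≡ 74 (mod 199), giving x = 21.

21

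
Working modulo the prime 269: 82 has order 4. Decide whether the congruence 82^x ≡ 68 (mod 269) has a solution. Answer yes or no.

no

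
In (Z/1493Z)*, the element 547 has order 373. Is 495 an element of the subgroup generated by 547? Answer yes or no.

495 ∈ ⟨547⟩ iff 495^373 ≡ 1 (mod 1493), since |⟨547⟩| = 373.
495^373 mod 1493 = 1492.
Since 1492 ≠ 1, 495 does not lie in the subgroup.

no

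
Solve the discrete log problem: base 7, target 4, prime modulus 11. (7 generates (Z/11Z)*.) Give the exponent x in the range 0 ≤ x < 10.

Successive powers of 7 modulo 11:
  7^0=1  7^1=7  7^2=5  7^3=2  7^4=3  7^5=10
  7^6=4
So 7^6 ≡ 4 (mod 11), giving x = 6.

6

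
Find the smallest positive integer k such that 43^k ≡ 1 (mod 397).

The order of 43 must divide p − 1 = 396 = 2^2 · 3^2 · 11.
Divisors: 1, 2, 3, 4, 6, 9, 11, 12, 18, 22, 33, 36, 44, 66, 99, 132, 198, 396.
Check each in increasing order: 43^1 ≡ 43;  43^2 ≡ 261;  43^3 ≡ 107;  43^4 ≡ 234;  43^6 ≡ 333;  43^9 ≡ 298;  43^11 ≡ 363;  43^12 ≡ 126;  43^18 ≡ 273;  43^22 ≡ 362;  43^33 ≡ 396;  43^36 ≡ 290;  43^44 ≡ 34;  43^66 ≡ 1.
Smallest exponent giving 1 is 66.

66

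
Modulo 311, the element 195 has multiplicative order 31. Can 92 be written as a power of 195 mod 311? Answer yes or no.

no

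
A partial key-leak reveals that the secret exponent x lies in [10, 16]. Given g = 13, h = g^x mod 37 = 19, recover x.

13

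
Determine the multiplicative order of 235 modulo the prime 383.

The order of 235 must divide p − 1 = 382 = 2 · 191.
Divisors: 1, 2, 191, 382.
Check each in increasing order: 235^1 ≡ 235;  235^2 ≡ 73;  235^191 ≡ 1.
Smallest exponent giving 1 is 191.

191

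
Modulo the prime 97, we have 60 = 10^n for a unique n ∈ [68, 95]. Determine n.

89

Compute 10^68 mod 97 = 24, then multiply by 10 repeatedly:
  10^68=24  10^69=46  10^70=72  10^71=41  10^72=22
  10^73=26  10^74=66  10^75=78  10^76=4  10^77=40
  10^78=12  10^79=23  10^80=36  10^81=69  10^82=11
  10^83=13  10^84=33  10^85=39  10^86=2  10^87=20
  10^88=6  10^89=60
Found 60 at exponent 89.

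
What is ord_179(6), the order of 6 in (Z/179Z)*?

178

The order of 6 must divide p − 1 = 178 = 2 · 89.
Divisors: 1, 2, 89, 178.
Check each in increasing order: 6^1 ≡ 6;  6^2 ≡ 36;  6^89 ≡ 178;  6^178 ≡ 1.
Smallest exponent giving 1 is 178.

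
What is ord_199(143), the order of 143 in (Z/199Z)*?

198

The order of 143 must divide p − 1 = 198 = 2 · 3^2 · 11.
Divisors: 1, 2, 3, 6, 9, 11, 18, 22, 33, 66, 99, 198.
Check each in increasing order: 143^1 ≡ 143;  143^2 ≡ 151;  143^3 ≡ 101;  143^6 ≡ 52;  143^9 ≡ 78;  143^11 ≡ 37;  143^18 ≡ 114;  143^22 ≡ 175;  143^33 ≡ 107;  143^66 ≡ 106;  143^99 ≡ 198;  143^198 ≡ 1.
Smallest exponent giving 1 is 198.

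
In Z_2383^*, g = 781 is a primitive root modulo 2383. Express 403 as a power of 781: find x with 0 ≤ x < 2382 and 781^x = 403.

1666

Baby-step giant-step with m = ceil(sqrt(2382)) = 49.
Baby table (781^j mod 2383 for j=0..48):
  0:1  1:781  2:2296  3:1160  4:420  5:1549  6:1588  7:1068
  8:58  9:21  10:2103  11:556  12:530  13:1671  14:1550  15:2369
  16:981  17:1218  18:441  19:1269  20:2144  21:1598  22:1729  23:1571
  24:2089  25:1537  26:1748  27:2112  28:436  29:2130  30:196  31:564
  32:2012  33:975  34:1298  35:963  36:1458  37:2007  38:1836  39:1733
  40:2312  41:1741  42:1411  43:1045  44:1159  45:2022  46:1636  47:428
  48:648
Giant step factor: 781^(-49) ≡ 366 (mod 2383).
Scan 403·366^i mod 2383 for i = 0, 1, …:
  i=0: 403   i=1: 2135   i=2: 2169   i=3: 315
  i=4: 906   i=5: 359   i=6: 329   i=7: 1264
  i=8: 322   i=9: 1085     …   i=33: 892
  i=34: 1
Match at i=34, j=0: x = 34·49 + 0 = 1666.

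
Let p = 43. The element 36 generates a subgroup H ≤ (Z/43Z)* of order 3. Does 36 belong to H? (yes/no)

yes

⟨36⟩ has order 3; its elements mod 43 are {1, 6, 36}.
36 is in this set.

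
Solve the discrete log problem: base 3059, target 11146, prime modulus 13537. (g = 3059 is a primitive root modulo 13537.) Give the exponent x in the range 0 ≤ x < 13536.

8503

Baby-step giant-step with m = ceil(sqrt(13536)) = 117.
Baby table (3059^j mod 13537 for j=0..116):
  0:1  1:3059  2:3414  3:6399  4:39  5:11005  6:11313  7:5895
  8:1521  9:9548  10:8023  11:13313  12:5171  13:6873  14:1546  15:4801
  16:12151  17:10844  18:6146  19:11258  20:94  21:3269  22:9565  23:5878
  24:3666  25:5658  26:7536  27:12650  28:7604  29:4070  30:9627  31:6018
  32:12279  33:9823  34:9954  35:4573  36:5086  37:4061  38:9170  39:2366
  40:8836  41:9472  42:5668  43:11052  44:6179  45:3909  46:4460  47:11381
  48:10852  49:3544  50:11496  51:10675  52:3581  53:2846  54:1623  55:10215
  56:4289  57:2698  58:9149  59:5812  60:4827  61:10463  62:4849  63:10076
  64:12272  65:1947  66:13130  67:391  68:4813  69:8248  70:11201  71:1712
  72:11726  73:10321  74:3655  75:12620  76:10593  77:9946  78:7175  79:4848
  80:7017  81:8858  82:9085  83:13091  84:2923  85:7037  86:2353  87:9680
  88:5701  89:3703  90:10545  91:12021  92:5747  93:9047  94:5145  95:8561
  96:7541  97:871  98:11137  99:8991  100:9822  101:6895  102:1159  103:12224
  104:4022  105:11702  106:4590  107:2941  108:7951  109:9657  110:3029  111:6403
  112:12275  113:11124  114:9835  115:6051  116:4930
Giant step factor: 3059^(-117) ≡ 8035 (mod 13537).
Scan 11146·8035^i mod 13537 for i = 0, 1, …:
  i=0: 11146   i=1: 10855   i=2: 1034   i=3: 10009
  i=4: 12535   i=5: 3445   i=6: 10947   i=7: 9256
  i=8: 13219   i=9: 3363     …   i=71: 6775
  i=72: 4848
Match at i=72, j=79: x = 72·117 + 79 = 8503.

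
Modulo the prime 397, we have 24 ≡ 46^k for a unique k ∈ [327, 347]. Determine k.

331

Compute 46^327 mod 397 = 212, then multiply by 46 repeatedly:
  46^327=212  46^328=224  46^329=379  46^330=363  46^331=24
Found 24 at exponent 331.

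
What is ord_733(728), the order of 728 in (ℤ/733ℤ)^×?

244

The order of 728 must divide p − 1 = 732 = 2^2 · 3 · 61.
Divisors: 1, 2, 3, 4, 6, 12, 61, 122, 183, 244, 366, 732.
Check each in increasing order: 728^1 ≡ 728;  728^2 ≡ 25;  728^3 ≡ 608;  728^4 ≡ 625;  728^6 ≡ 232;  728^12 ≡ 315;  728^61 ≡ 353;  728^122 ≡ 732;  728^183 ≡ 380;  728^244 ≡ 1.
Smallest exponent giving 1 is 244.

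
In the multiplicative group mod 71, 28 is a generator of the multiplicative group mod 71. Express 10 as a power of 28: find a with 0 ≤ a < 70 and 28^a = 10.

8

Successive powers of 28 modulo 71:
  28^0=1  28^1=28  28^2=3  28^3=13  28^4=9  28^5=39
  28^6=27  28^7=46  28^8=10
So 28^8 ≡ 10 (mod 71), giving a = 8.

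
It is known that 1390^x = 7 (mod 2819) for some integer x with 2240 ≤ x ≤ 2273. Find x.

2262

Compute 1390^2240 mod 2819 = 1488, then multiply by 1390 repeatedly:
  1390^2240=1488  1390^2241=1993  1390^2242=2012  1390^2243=232  1390^2244=1114
  1390^2245=829  1390^2246=2158  1390^2247=204  1390^2248=1660  1390^2249=1458
  1390^2250=2578  1390^2251=471  1390^2252=682  1390^2253=796  1390^2254=1392
  1390^2255=1046  1390^2256=2155  1390^2257=1672  1390^2258=1224  1390^2259=1503
  1390^2260=291  1390^2261=1373  1390^2262=7
Found 7 at exponent 2262.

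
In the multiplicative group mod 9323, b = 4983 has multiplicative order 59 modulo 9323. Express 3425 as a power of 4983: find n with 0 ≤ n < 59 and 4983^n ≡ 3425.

36

Baby-step giant-step with m = ceil(sqrt(59)) = 8.
Baby table (4983^j mod 9323 for j=0..7):
  0:1  1:4983  2:3140  3:2626  4:5189  5:4108  6:6179  7:5411
Giant step factor: 4983^(-8) ≡ 5467 (mod 9323).
Scan 3425·5467^i mod 9323 for i = 0, 1, …:
  i=0: 3425   i=1: 3891   i=2: 6334   i=3: 2356
  i=4: 5189
Match at i=4, j=4: n = 4·8 + 4 = 36.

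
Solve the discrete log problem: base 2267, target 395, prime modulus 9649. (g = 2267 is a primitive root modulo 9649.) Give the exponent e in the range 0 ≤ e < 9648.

Baby-step giant-step with m = ceil(sqrt(9648)) = 99.
Baby table (2267^j mod 9649 for j=0..98):
  0:1  1:2267  2:6021  3:5921  4:1148  5:6935  6:3424  7:4412
  8:5640  9:955  10:3609  11:8900  12:241  13:6003  14:3711  15:8558
  16:6496  17:2058  18:5019  19:1902  20:8380  21:8228  22:1359  23:2822
  24:187  25:9022  26:6643  27:7241  28:2398  29:3879  30:3454  31:4879
  32:2939  33:4903  34:9102  35:4672  36:6471  37:3277  38:8878  39:8261
  40:8627  41:8535  42:2600  43:8310  44:3922  45:4445  46:3259  47:6668
  48:6022  49:8188  50:7169  51:3207  52:4572  53:1698  54:9064  55:5367
  56:9249  57:206  58:3850  59:5254  60:3952  61:4912  62:558  63:967
  64:1866  65:3960  66:3750  67:481  68:90  69:1401  70:1546  71:2195
  72:6830  73:6614  74:9041  75:1471  76:5852  77:8758  78:6393  79:133
  80:2392  81:9575  82:5924  83:7949  84:5700  85:1889  86:7856  87:7147
  88:1578  89:7196  90:6522  91:3106  92:7181  93:1464  94:9281  95:5207
  96:3542  97:1746  98:2092
Giant step factor: 2267^(-99) ≡ 5274 (mod 9649).
Scan 395·5274^i mod 9649 for i = 0, 1, …:
  i=0: 395   i=1: 8695   i=2: 5382   i=3: 6959
  i=4: 6619   i=5: 8173   i=6: 2319   i=7: 5123
  i=8: 1502   i=9: 9368   i=10: 3952
Match at i=10, j=60: e = 10·99 + 60 = 1050.

1050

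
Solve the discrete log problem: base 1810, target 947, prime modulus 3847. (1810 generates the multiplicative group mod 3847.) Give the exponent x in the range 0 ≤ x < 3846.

680

Baby-step giant-step with m = ceil(sqrt(3846)) = 63.
Baby table (1810^j mod 3847 for j=0..62):
  0:1  1:1810  2:2303  3:2129  4:2643  5:2009  6:875  7:2633
  8:3144  9:927  10:578  11:3643  12:72  13:3369  14:395  15:3255
  16:1793  17:2309  18:1448  19:1073  20:3242  21:1345  22:3146  23:700
  24:1337  25:207  26:1511  27:3540  28:2145  29:827  30:387  31:316
  32:2604  33:665  34:3386  35:389  36:89  37:3363  38:1076  39:978
  40:560  41:1839  42:935  43:3517  44:2832  45:1716  46:1431  47:1079
  48:2561  49:3622  50:532  51:1170  52:1850  53:1610  54:1921  55:3169
  56:13  57:448  58:3010  59:748  60:3583  61:3035  62:3681
Giant step factor: 1810^(-63) ≡ 2275 (mod 3847).
Scan 947·2275^i mod 3847 for i = 0, 1, …:
  i=0: 947   i=1: 105   i=2: 361   i=3: 1864
  i=4: 1206   i=5: 739   i=6: 86   i=7: 3300
  i=8: 2003   i=9: 1977   i=10: 532
Match at i=10, j=50: x = 10·63 + 50 = 680.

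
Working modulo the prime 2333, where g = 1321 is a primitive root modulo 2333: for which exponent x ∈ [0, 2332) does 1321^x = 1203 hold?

2009

Baby-step giant-step with m = ceil(sqrt(2332)) = 49.
Baby table (1321^j mod 2333 for j=0..48):
  0:1  1:1321  2:2290  3:1522  4:1849  5:2211  6:2148  7:580
  8:956  9:723  10:886  11:1573  12:1563  13:18  14:448  15:1559
  16:1733  17:620  18:137  19:1336  20:1108  21:877  22:1349  23:1950
  24:318  25:138  26:324  27:1065  28:66  29:865  30:1828  31:133
  32:718  33:1280  34:1788  35:952  36:105  37:1058  38:151  39:1166
  40:506  41:1188  42:1572  43:242  44:61  45:1259  46:2043  47:1855
  48:805
Giant step factor: 1321^(-49) ≡ 1127 (mod 2333).
Scan 1203·1127^i mod 2333 for i = 0, 1, …:
  i=0: 1203   i=1: 308   i=2: 1832   i=3: 2292
  i=4: 453   i=5: 1937   i=6: 1644   i=7: 386
  i=8: 1084   i=9: 1509     …   i=40: 1890
  i=41: 1
Match at i=41, j=0: x = 41·49 + 0 = 2009.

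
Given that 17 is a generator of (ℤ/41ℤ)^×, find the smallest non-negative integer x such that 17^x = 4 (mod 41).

4

Successive powers of 17 modulo 41:
  17^0=1  17^1=17  17^2=2  17^3=34  17^4=4
So 17^4 ≡ 4 (mod 41), giving x = 4.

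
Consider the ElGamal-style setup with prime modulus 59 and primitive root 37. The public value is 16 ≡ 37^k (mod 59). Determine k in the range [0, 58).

18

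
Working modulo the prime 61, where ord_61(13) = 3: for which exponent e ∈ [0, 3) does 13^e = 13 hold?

1

Successive powers of 13 modulo 61:
  13^0=1  13^1=13
So 13^1 ≡ 13 (mod 61), giving e = 1.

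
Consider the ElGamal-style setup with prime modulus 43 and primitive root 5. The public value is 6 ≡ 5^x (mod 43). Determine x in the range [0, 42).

28

Baby-step giant-step with m = ceil(sqrt(42)) = 7.
Baby table (5^j mod 43 for j=0..6):
  0:1  1:5  2:25  3:39  4:23  5:29  6:16
Giant step factor: 5^(-7) ≡ 7 (mod 43).
Scan 6·7^i mod 43 for i = 0, 1, …:
  i=0: 6   i=1: 42   i=2: 36   i=3: 37
  i=4: 1
Match at i=4, j=0: x = 4·7 + 0 = 28.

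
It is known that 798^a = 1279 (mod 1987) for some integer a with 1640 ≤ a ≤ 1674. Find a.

Compute 798^1640 mod 1987 = 24, then multiply by 798 repeatedly:
  798^1640=24  798^1641=1269  798^1642=1279
Found 1279 at exponent 1642.

1642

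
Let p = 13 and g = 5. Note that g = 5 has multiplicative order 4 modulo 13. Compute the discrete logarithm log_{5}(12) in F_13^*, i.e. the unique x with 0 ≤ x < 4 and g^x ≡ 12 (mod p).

2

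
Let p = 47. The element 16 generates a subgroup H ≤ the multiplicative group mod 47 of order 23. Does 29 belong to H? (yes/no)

29 ∈ ⟨16⟩ iff 29^23 ≡ 1 (mod 47), since |⟨16⟩| = 23.
29^23 mod 47 = 46.
Since 46 ≠ 1, 29 does not lie in the subgroup.

no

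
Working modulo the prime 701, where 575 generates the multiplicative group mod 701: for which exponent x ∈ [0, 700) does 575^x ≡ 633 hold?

402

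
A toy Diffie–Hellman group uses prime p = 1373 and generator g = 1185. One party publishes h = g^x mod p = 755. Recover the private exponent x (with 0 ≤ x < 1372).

966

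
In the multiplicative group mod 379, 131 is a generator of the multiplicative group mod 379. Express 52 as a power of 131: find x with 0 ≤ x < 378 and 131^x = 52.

315

Baby-step giant-step with m = ceil(sqrt(378)) = 20.
Baby table (131^j mod 379 for j=0..19):
  0:1  1:131  2:106  3:242  4:245  5:259  6:198  7:166
  8:143  9:162  10:377  11:117  12:167  13:274  14:268  15:240
  16:362  17:47  18:93  19:55
Giant step factor: 131^(-20) ≡ 95 (mod 379).
Scan 52·95^i mod 379 for i = 0, 1, …:
  i=0: 52   i=1: 13   i=2: 98   i=3: 214
  i=4: 243   i=5: 345   i=6: 181   i=7: 140
  i=8: 35   i=9: 293     …   i=14: 202
  i=15: 240
Match at i=15, j=15: x = 15·20 + 15 = 315.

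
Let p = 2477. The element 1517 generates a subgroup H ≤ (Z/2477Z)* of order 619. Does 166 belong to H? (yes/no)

no

166 ∈ ⟨1517⟩ iff 166^619 ≡ 1 (mod 2477), since |⟨1517⟩| = 619.
166^619 mod 2477 = 915.
Since 915 ≠ 1, 166 does not lie in the subgroup.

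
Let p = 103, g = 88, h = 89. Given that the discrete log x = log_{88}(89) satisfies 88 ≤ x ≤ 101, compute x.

93

Compute 88^88 mod 103 = 98, then multiply by 88 repeatedly:
  88^88=98  88^89=75  88^90=8  88^91=86  88^92=49
  88^93=89
Found 89 at exponent 93.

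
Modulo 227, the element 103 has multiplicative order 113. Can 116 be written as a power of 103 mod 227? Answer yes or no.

yes

116 ∈ ⟨103⟩ iff 116^113 ≡ 1 (mod 227), since |⟨103⟩| = 113.
116^113 mod 227 = 1.
Since 1 = 1, 116 lies in the subgroup.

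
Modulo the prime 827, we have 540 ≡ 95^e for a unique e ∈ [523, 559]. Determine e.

Compute 95^523 mod 827 = 660, then multiply by 95 repeatedly:
  95^523=660  95^524=675  95^525=446  95^526=193  95^527=141
  95^528=163  95^529=599  95^530=669  95^531=703  95^532=625
  95^533=658  95^534=485  95^535=590  95^536=641  95^537=524
  95^538=160  95^539=314  95^540=58  95^541=548  95^542=786
  95^543=240  95^544=471  95^545=87  95^546=822  95^547=352
  95^548=360  95^549=293  95^550=544  95^551=406  95^552=528
  95^553=540
Found 540 at exponent 553.

553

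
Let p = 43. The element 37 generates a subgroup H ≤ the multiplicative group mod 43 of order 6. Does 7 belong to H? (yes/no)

yes

⟨37⟩ has order 6; its elements mod 43 are {1, 6, 7, 36, 37, 42}.
7 is in this set.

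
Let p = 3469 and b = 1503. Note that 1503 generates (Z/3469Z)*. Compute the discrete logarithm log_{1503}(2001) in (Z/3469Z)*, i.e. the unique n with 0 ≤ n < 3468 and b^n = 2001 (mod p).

Baby-step giant-step with m = ceil(sqrt(3468)) = 59.
Baby table (1503^j mod 3469 for j=0..58):
  0:1  1:1503  2:690  3:3308  4:847  5:3387  6:1638  7:2393
  8:2795  9:3395  10:3255  11:975  12:1507  13:3233  14:2599  15:203
  16:3306  17:1310  18:2007  19:1960  20:699  21:2959  22:119  23:1938
  24:2323  25:1655  26:192  27:649  28:658  29:309  30:3050  31:1601
  32:2286  33:1548  34:2414  35:3137  36:540  37:3343  38:1417  39:3254
  40:2941  41:817  42:3394  43:1752  44:285  45:1668  46:2386  47:2681
  48:2034  49:913  50:1984  51:2081  52:2174  53:3193  54:1452  55:355
  56:2808  57:2120  58:1818
Giant step factor: 1503^(-59) ≡ 543 (mod 3469).
Scan 2001·543^i mod 3469 for i = 0, 1, …:
  i=0: 2001   i=1: 746   i=2: 2674   i=3: 1940
  i=4: 2313   i=5: 181   i=6: 1151   i=7: 573
  i=8: 2398   i=9: 1239     …   i=14: 2000
  i=15: 203
Match at i=15, j=15: n = 15·59 + 15 = 900.

900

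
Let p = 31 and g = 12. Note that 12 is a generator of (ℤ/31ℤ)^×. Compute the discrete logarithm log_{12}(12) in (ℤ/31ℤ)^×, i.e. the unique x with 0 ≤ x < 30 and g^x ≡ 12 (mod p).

Successive powers of 12 modulo 31:
  12^0=1  12^1=12
So 12^1 ≡ 12 (mod 31), giving x = 1.

1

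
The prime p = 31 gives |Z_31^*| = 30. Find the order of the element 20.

The order of 20 must divide p − 1 = 30 = 2 · 3 · 5.
Divisors: 1, 2, 3, 5, 6, 10, 15, 30.
Check each in increasing order: 20^1 ≡ 20;  20^2 ≡ 28;  20^3 ≡ 2;  20^5 ≡ 25;  20^6 ≡ 4;  20^10 ≡ 5;  20^15 ≡ 1.
Smallest exponent giving 1 is 15.

15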